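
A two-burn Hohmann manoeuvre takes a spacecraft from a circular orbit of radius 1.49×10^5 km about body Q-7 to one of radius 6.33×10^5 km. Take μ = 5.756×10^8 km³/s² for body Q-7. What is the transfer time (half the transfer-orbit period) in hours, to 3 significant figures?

The Hohmann ellipse has a_t = (r₁ + r₂)/2 = 3.910×10^5 km.
By Kepler's third law the transfer-orbit period is T = 2π√(a_t³/μ), so t = T/2 = 32020 s.
Converting: 32020 s ÷ 3600 s/hour = 8.89 hours.

t = 8.89 hours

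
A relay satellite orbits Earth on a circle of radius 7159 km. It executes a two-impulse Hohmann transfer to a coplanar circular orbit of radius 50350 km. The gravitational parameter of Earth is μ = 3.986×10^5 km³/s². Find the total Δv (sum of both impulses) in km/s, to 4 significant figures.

Δv = 3.822 km/s

Transfer-ellipse semi-major axis a_t = (r₁ + r₂)/2 = (7159 + 50350)/2 = 28754.5 km.
Circular speed at r₁: v₁ = √(μ/r₁) = √(3.986×10^5/7159) = 7.462 km/s.
On the transfer ellipse at r₁, v² = μ(2/r − 1/a) gives v_p = √[μ(2/r₁ − 1/a_t)] = 9.874 km/s.
First burn Δv₁ = |v_p − v₁| = 2.412 km/s.
At r₂, v₂ = √(μ/r₂) = 2.814 km/s.
Transfer-orbit speed at r₂: v_a = √[μ(2/r₂ − 1/a_t)] = 1.404 km/s.
Second burn Δv₂ = |v₂ − v_a| = 1.410 km/s.
Δv = Δv₁ + Δv₂ = 2.412 + 1.410 = 3.822 km/s.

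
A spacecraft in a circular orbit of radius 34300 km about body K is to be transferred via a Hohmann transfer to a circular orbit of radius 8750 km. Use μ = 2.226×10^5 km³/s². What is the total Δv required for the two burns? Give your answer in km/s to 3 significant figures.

Δv = 2.25 km/s

Transfer-ellipse semi-major axis a_t = (r₁ + r₂)/2 = (34300 + 8750)/2 = 21525 km.
Circular speed at r₁: v₁ = √(μ/r₁) = √(2.226×10^5/34300) = 2.5475 km/s.
On the transfer ellipse at r₁, vis-viva gives v_a = √[μ(2/r₁ − 1/a_t)] = 1.6242 km/s.
First burn Δv₁ = |v_a − v₁| = 0.9233 km/s.
Circular speed at r₂: v₂ = √(μ/r₂) = 5.044 km/s.
Transfer-orbit speed at r₂: v_p = √[μ(2/r₂ − 1/a_t)] = 6.367 km/s.
Second burn Δv₂ = |v₂ − v_p| = 1.323 km/s.
Total Δv = Δv₁ + Δv₂ = 2.246 km/s.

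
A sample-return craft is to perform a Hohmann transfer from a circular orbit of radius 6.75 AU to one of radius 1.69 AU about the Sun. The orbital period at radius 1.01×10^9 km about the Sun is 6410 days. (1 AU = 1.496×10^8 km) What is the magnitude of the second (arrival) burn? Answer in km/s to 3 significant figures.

Δv₂ = 6.06 km/s

From Kepler's third law T² = 4π²r³/μ at r = 1.01×10^9 km, T = 6410 days = 6410 × 86400 s = 5.53824×10^8 s: μ = 4π²r³/T² = 1.32611×10^11 km³/s².
In km: r₁ = 6.75 × 1.496×10^8 = 1.0098×10^9 km; r₂ = 1.69 × 1.496×10^8 = 2.52824×10^8 km.
Transfer-ellipse semi-major axis a_t = (r₁ + r₂)/2 = (1.0098×10^9 + 2.52824×10^8)/2 = 6.31312×10^8 km.
Circular speed at r = 2.52824×10^8 km: v_c = √(μ/r) = 22.902 km/s.
Transfer-orbit speed at the same r (vis-viva, a = a_t): v_t = √[μ(2/r − 1/a_t)] = 28.965 km/s.
Δv₂ = |v_t − v_c| = |28.965 − 22.902| = 6.063 km/s.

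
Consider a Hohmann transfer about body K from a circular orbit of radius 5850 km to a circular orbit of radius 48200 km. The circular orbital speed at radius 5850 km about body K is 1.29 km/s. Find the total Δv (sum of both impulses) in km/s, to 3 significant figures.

From the circular-orbit relation v² = μ/r at r = 5850 km: μ = v²r = (1.29)² × 5850 = 9734.99 km³/s².
Transfer-ellipse semi-major axis a_t = (r₁ + r₂)/2 = (5850 + 48200)/2 = 27025 km.
Circular speed at r₁: v₁ = √(μ/r₁) = √(9734.99/5850) = 1.2900 km/s.
On the transfer ellipse at r₁, vis-viva gives v_p = √[μ(2/r₁ − 1/a_t)] = 1.7228 km/s.
First burn Δv₁ = |v_p − v₁| = 0.4328 km/s.
At r₂, v₂ = √(μ/r₂) = 0.4494 km/s.
Transfer-orbit speed at r₂: v_a = √[μ(2/r₂ − 1/a_t)] = 0.2091 km/s.
Second burn Δv₂ = |v₂ − v_a| = 0.2403 km/s.
Δv = Δv₁ + Δv₂ = 0.4328 + 0.2403 = 0.6731 km/s.

Δv = 0.673 km/s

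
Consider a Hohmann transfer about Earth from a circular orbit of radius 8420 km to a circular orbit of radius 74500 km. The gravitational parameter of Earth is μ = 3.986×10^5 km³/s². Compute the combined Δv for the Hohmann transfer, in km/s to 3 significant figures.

Δv = 3.61 km/s

Transfer-ellipse semi-major axis a_t = (r₁ + r₂)/2 = (8420 + 74500)/2 = 41460 km.
At r₁ the circular-orbit speed is v₁ = √(μ/r₁) = 6.8804 km/s.
Transfer-orbit speed at r₁ (vis-viva): v_p = √[μ(2/r₁ − 1/a_t)] = 9.2231 km/s.
First burn Δv₁ = |v_p − v₁| = 2.3427 km/s.
At r₂, v₂ = √(μ/r₂) = 2.3131 km/s.
Transfer-orbit speed at r₂: v_a = √[μ(2/r₂ − 1/a_t)] = 1.0424 km/s.
Second burn Δv₂ = |v₂ − v_a| = 1.2707 km/s.
Δv = Δv₁ + Δv₂ = 2.3427 + 1.2707 = 3.613 km/s.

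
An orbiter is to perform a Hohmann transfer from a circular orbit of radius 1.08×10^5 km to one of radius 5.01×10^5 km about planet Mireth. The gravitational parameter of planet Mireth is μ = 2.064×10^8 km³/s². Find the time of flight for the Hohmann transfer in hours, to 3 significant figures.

t = 10.2 hours

Transfer-ellipse semi-major axis a_t = (r₁ + r₂)/2 = (1.080×10^5 + 5.010×10^5)/2 = 3.045×10^5 km.
Half the transfer-orbit period gives t = π√(a_t³/μ) = 36740 s.
Converting: 36740 s ÷ 3600 s/hour = 10.2 hours.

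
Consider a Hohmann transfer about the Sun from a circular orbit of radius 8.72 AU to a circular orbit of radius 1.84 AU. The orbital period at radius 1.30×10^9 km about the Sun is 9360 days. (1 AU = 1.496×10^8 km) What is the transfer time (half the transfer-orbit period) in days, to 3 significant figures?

t = 2220 days

From Kepler's third law T² = 4π²r³/μ at r = 1.30×10^9 km, T = 9360 days = 9360 × 86400 s = 8.08704×10^8 s: μ = 4π²r³/T² = 1.32620×10^11 km³/s².
In km: r₁ = 8.72 × 1.496×10^8 = 1.304512×10^9 km; r₂ = 1.84 × 1.496×10^8 = 2.75264×10^8 km.
Transfer-ellipse semi-major axis a_t = (r₁ + r₂)/2 = (1.304512×10^9 + 2.75264×10^8)/2 = 7.89888×10^8 km.
Half the transfer-orbit period gives t = π√(a_t³/μ) = 1.915×10^8 s.
Converting: 1.915×10^8 s ÷ 86400 s/day = 2220 days.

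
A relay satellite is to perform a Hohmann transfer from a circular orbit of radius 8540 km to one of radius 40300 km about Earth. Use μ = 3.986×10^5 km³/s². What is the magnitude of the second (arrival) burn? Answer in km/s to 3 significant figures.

Δv₂ = 1.29 km/s

Semi-major axis of the transfer orbit: a_t = (8540 + 40300)/2 = 24420 km.
Circular speed at r = 40300 km: v_c = √(μ/r) = 3.145 km/s.
Transfer-orbit speed at the same r (vis-viva, a = a_t): v_t = √[μ(2/r − 1/a_t)] = 1.860 km/s.
Δv₂ = |v_t − v_c| = |1.860 − 3.145| = 1.285 km/s.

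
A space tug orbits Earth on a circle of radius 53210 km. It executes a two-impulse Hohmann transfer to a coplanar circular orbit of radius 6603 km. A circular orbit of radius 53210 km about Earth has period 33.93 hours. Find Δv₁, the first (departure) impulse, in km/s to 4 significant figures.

Δv₁ = 1.451 km/s

From Kepler's third law T² = 4π²r³/μ at r = 53210 km, T = 33.93 hours = 33.93 × 3600 s = 1.22148×10^5 s: μ = 4π²r³/T² = 3.98627×10^5 km³/s².
The Hohmann ellipse has a_t = (r₁ + r₂)/2 = 29906.5 km.
Circular speed at r = 53210 km: v_c = √(μ/r) = 2.737 km/s.
Vis-viva on the transfer ellipse at r = 53210 km gives v_t = √[μ(2/r − 1/a_t)] = 1.286 km/s.
Δv₁ = |v_t − v_c| = |1.286 − 2.737| = 1.451 km/s.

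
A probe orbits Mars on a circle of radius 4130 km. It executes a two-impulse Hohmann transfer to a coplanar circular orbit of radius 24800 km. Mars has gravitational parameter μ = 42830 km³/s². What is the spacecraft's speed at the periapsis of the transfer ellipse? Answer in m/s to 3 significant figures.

v = 4220 m/s

Semi-major axis of the transfer orbit: a_t = (4130 + 24800)/2 = 14465 km.
At periapsis, r = 4130 km.
Applying v² = μ(2/r − 1/a_t): v = 4.217 km/s.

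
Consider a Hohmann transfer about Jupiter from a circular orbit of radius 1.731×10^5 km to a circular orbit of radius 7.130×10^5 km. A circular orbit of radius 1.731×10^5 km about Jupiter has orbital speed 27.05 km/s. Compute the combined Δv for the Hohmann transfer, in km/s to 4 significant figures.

Δv = 12.26 km/s

From the circular-orbit relation v² = μ/r at r = 1.731×10^5 km: μ = v²r = (27.05)² × 1.731×10^5 = 1.26658×10^8 km³/s².
Transfer-ellipse semi-major axis a_t = (r₁ + r₂)/2 = (1.731×10^5 + 7.130×10^5)/2 = 4.4305×10^5 km.
At r₁ the circular-orbit speed is v₁ = √(μ/r₁) = 27.050 km/s.
Transfer-orbit speed at r₁ (vis-viva equation): v_p = √[μ(2/r₁ − 1/a_t)] = 34.315 km/s.
First burn Δv₁ = |v_p − v₁| = 7.265 km/s.
At r₂, v₂ = √(μ/r₂) = 13.328 km/s.
Transfer-orbit speed at r₂: v_a = √[μ(2/r₂ − 1/a_t)] = 8.3309 km/s.
Second burn Δv₂ = |v₂ − v_a| = 4.997 km/s.
Total Δv = Δv₁ + Δv₂ = 12.26 km/s.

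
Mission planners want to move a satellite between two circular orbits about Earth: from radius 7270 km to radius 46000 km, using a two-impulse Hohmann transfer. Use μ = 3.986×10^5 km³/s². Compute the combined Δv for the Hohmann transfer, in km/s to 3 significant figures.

Transfer-ellipse semi-major axis a_t = (r₁ + r₂)/2 = (7270 + 46000)/2 = 26635 km.
Circular speed at r₁: v₁ = √(μ/r₁) = √(3.986×10^5/7270) = 7.405 km/s.
Transfer-orbit speed at r₁ (vis-viva equation): v_p = √[μ(2/r₁ − 1/a_t)] = 9.731 km/s.
First burn Δv₁ = |v_p − v₁| = 2.326 km/s.
Circular speed at r₂: v₂ = √(μ/r₂) = 2.944 km/s.
Transfer-orbit speed at r₂: v_a = √[μ(2/r₂ − 1/a_t)] = 1.538 km/s.
Second burn Δv₂ = |v₂ − v_a| = 1.406 km/s.
Δv = Δv₁ + Δv₂ = 2.326 + 1.406 = 3.732 km/s.

Δv = 3.73 km/s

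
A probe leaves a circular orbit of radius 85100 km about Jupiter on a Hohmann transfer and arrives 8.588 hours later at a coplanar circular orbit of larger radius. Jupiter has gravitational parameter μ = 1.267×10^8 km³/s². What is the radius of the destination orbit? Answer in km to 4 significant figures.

r₂ = 3.762×10^5 km

Transfer time t = 8.588 hours = 30916.8 s, and t = π√(a_t³/μ).
So a_t = (μ t²/π²)^(1/3) = (1.267×10^8 × (30916.8)² / π²)^(1/3) = 2.3065×10^5 km.
Since a_t = (r₁ + r₂)/2, r₂ = 2a_t − r₁ = 2×2.3065×10^5 − 85100 = 3.762×10^5 km.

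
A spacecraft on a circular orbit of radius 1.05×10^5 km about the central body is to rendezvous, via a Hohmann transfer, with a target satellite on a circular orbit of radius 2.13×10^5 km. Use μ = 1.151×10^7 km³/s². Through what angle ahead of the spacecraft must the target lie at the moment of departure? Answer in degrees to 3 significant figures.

Semi-major axis of the transfer orbit: a_t = (1.050×10^5 + 2.130×10^5)/2 = 1.590×10^5 km.
Transfer time t = π√(a_t³/μ) = 58710 s.
The target's mean motion on its circular orbit is ω₂ = √(μ/r₂³) = 3.451×10^-5 rad/s.
Angle swept by the target during transfer: ω₂·t = 2.026 rad = 116.1°.
The spacecraft traverses 180° on the transfer ellipse, so the target must lead by 180° − 116.1° = 63.9°.

φ = 63.9°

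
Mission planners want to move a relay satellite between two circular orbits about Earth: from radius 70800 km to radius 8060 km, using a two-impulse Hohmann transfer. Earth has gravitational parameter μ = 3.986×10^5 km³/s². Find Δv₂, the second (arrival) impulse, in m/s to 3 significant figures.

Δv₂ = 2390 m/s

Transfer-ellipse semi-major axis a_t = (r₁ + r₂)/2 = (70800 + 8060)/2 = 39430 km.
On the circular orbit at r = 8060 km, v_c = √(μ/r) = 7.032 km/s.
Transfer-orbit speed at the same r (vis-viva, a = a_t): v_t = √[μ(2/r − 1/a_t)] = 9.423 km/s.
Δv₂ = |v_t − v_c| = |9.423 − 7.032| = 2.391 km/s.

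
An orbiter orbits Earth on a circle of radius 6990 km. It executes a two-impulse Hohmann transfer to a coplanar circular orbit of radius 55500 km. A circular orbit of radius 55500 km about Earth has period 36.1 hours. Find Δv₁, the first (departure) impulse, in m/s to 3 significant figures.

Δv₁ = 2520 m/s

From Kepler's third law T² = 4π²r³/μ at r = 55500 km, T = 36.1 hours = 36.1 × 3600 s = 1.2996×10^5 s: μ = 4π²r³/T² = 3.99594×10^5 km³/s².
The Hohmann ellipse has a_t = (r₁ + r₂)/2 = 31245 km.
Circular speed at r = 6990 km: v_c = √(μ/r) = 7.5609 km/s.
Transfer-orbit speed at the same r (vis-viva, a = a_t): v_t = √[μ(2/r − 1/a_t)] = 10.077 km/s.
Δv₁ = |v_t − v_c| = |10.077 − 7.5609| = 2.516 km/s.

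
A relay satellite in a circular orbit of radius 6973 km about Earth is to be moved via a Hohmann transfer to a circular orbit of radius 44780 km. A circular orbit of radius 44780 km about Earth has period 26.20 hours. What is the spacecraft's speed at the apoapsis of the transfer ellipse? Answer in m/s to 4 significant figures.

v = 1549 m/s

From Kepler's third law T² = 4π²r³/μ at r = 44780 km, T = 26.20 hours = 26.20 × 3600 s = 94320 s: μ = 4π²r³/T² = 3.98478×10^5 km³/s².
Transfer-ellipse semi-major axis a_t = (r₁ + r₂)/2 = (6973 + 44780)/2 = 25876.5 km.
At apoapsis, r = 44780 km.
Applying v² = μ(2/r − 1/a_t): v = 1.549 km/s.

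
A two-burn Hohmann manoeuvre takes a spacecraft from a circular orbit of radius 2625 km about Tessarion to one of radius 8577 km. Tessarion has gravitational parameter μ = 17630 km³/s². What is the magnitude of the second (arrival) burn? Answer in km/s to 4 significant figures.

Semi-major axis of the transfer orbit: a_t = (2625 + 8577)/2 = 5601 km.
Circular speed at r = 8577 km: v_c = √(μ/r) = 1.4337 km/s.
Transfer-orbit speed at the same r (vis-viva, a = a_t): v_t = √[μ(2/r − 1/a_t)] = 0.98150 km/s.
Δv₂ = |v_t − v_c| = |0.98150 − 1.4337| = 0.4522 km/s.

Δv₂ = 0.4522 km/s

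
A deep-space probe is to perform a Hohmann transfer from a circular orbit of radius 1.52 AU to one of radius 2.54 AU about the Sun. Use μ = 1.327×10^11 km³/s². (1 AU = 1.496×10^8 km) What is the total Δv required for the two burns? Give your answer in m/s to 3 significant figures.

Δv = 5380 m/s

In km: r₁ = 1.52 × 1.496×10^8 = 2.27392×10^8 km; r₂ = 2.54 × 1.496×10^8 = 3.79984×10^8 km.
Transfer-ellipse semi-major axis a_t = (r₁ + r₂)/2 = (2.27392×10^8 + 3.79984×10^8)/2 = 3.03688×10^8 km.
Circular speed at r₁: v₁ = √(μ/r₁) = √(1.327×10^11/2.27392×10^8) = 24.157 km/s.
On the transfer ellipse at r₁, v² = μ(2/r − 1/a) gives v_p = √[μ(2/r₁ − 1/a_t)] = 27.022 km/s.
First burn Δv₁ = |v_p − v₁| = 2.865 km/s.
At r₂, v₂ = √(μ/r₂) = 18.688 km/s.
Transfer-orbit speed at r₂: v_a = √[μ(2/r₂ − 1/a_t)] = 16.171 km/s.
Second burn Δv₂ = |v₂ − v_a| = 2.517 km/s.
Δv = Δv₁ + Δv₂ = 2.865 + 2.517 = 5.382 km/s.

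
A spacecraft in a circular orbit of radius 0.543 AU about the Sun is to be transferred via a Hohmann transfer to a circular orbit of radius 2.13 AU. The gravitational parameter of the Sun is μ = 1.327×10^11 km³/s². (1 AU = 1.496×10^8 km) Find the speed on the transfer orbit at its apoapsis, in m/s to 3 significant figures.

v = 13000 m/s

In km: r₁ = 0.543 × 1.496×10^8 = 8.12328×10^7 km; r₂ = 2.13 × 1.496×10^8 = 3.18648×10^8 km.
The Hohmann ellipse has a_t = (r₁ + r₂)/2 = 1.999404×10^8 km.
The apoapsis of the transfer ellipse is at r = 3.18648×10^8 km.
Vis-viva: v = √[μ(2/r − 1/a_t)] = √[1.327×10^11 × (2/3.18648×10^8 − 1/1.999404×10^8)] = 13.01 km/s.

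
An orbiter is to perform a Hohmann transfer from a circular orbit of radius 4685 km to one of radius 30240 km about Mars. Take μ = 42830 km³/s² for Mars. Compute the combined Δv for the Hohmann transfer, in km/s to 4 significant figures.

The Hohmann ellipse has a_t = (r₁ + r₂)/2 = 17462.5 km.
At r₁ the circular-orbit speed is v₁ = √(μ/r₁) = 3.02356 km/s.
Transfer-orbit speed at r₁ (v² = μ(2/r − 1/a)): v_p = √[μ(2/r₁ − 1/a_t)] = 3.97884 km/s.
First burn Δv₁ = |v_p − v₁| = 0.9553 km/s.
Circular speed at r₂: v₂ = √(μ/r₂) = 1.1901 km/s.
Transfer-orbit speed at r₂: v_a = √[μ(2/r₂ − 1/a_t)] = 0.61643 km/s.
Second burn Δv₂ = |v₂ − v_a| = 0.5737 km/s.
Δv = Δv₁ + Δv₂ = 0.9553 + 0.5737 = 1.529 km/s.

Δv = 1.529 km/s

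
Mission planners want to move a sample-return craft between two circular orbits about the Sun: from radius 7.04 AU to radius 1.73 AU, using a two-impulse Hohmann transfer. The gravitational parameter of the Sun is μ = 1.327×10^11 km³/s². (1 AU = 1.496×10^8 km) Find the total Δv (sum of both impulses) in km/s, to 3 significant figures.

In km: r₁ = 7.04 × 1.496×10^8 = 1.053184×10^9 km; r₂ = 1.73 × 1.496×10^8 = 2.58808×10^8 km.
The Hohmann ellipse has a_t = (r₁ + r₂)/2 = 6.55996×10^8 km.
At r₁ the circular-orbit speed is v₁ = √(μ/r₁) = 11.2249 km/s.
Transfer-orbit speed at r₁ (vis-viva equation): v_a = √[μ(2/r₁ − 1/a_t)] = 7.05053 km/s.
First burn Δv₁ = |v_a − v₁| = 4.174 km/s.
Circular speed at r₂: v₂ = √(μ/r₂) = 22.643659 km/s.
Transfer-orbit speed at r₂: v_p = √[μ(2/r₂ − 1/a_t)] = 28.691162 km/s.
Second burn Δv₂ = |v₂ − v_p| = 6.048 km/s.
Total Δv = Δv₁ + Δv₂ = 10.22 km/s.

Δv = 10.2 km/s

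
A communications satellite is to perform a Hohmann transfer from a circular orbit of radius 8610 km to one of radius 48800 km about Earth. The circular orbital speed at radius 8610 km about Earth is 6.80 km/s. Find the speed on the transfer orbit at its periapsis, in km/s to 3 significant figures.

From the circular-orbit relation v² = μ/r at r = 8610 km: μ = v²r = (6.80)² × 8610 = 3.98126×10^5 km³/s².
Semi-major axis of the transfer orbit: a_t = (8610 + 48800)/2 = 28705 km.
At periapsis, r = 8610 km.
Applying v² = μ(2/r − 1/a_t): v = 8.866 km/s.

v = 8.87 km/s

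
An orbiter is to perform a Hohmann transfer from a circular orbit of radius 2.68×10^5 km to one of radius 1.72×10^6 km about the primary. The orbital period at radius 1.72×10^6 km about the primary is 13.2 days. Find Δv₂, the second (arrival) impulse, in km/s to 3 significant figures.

Δv₂ = 4.56 km/s

From Kepler's third law T² = 4π²r³/μ at r = 1.72×10^6 km, T = 13.2 days = 13.2 × 86400 s = 1.14048×10^6 s: μ = 4π²r³/T² = 1.54444×10^8 km³/s².
Semi-major axis of the transfer orbit: a_t = (2.680×10^5 + 1.720×10^6)/2 = 9.940×10^5 km.
On the circular orbit at r = 1.720×10^6 km, v_c = √(μ/r) = 9.476 km/s.
Vis-viva on the transfer ellipse at r = 1.720×10^6 km gives v_t = √[μ(2/r − 1/a_t)] = 4.920 km/s.
Δv₂ = |v_t − v_c| = |4.920 − 9.476| = 4.556 km/s.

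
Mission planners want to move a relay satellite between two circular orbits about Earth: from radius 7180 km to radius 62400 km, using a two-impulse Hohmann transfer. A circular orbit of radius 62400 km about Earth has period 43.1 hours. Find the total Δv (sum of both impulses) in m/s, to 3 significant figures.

Δv = 3910 m/s

From Kepler's third law T² = 4π²r³/μ at r = 62400 km, T = 43.1 hours = 43.1 × 3600 s = 1.5516×10^5 s: μ = 4π²r³/T² = 3.98432×10^5 km³/s².
Transfer-ellipse semi-major axis a_t = (r₁ + r₂)/2 = (7180 + 62400)/2 = 34790 km.
Circular speed at r₁: v₁ = √(μ/r₁) = √(3.98432×10^5/7180) = 7.4493 km/s.
Transfer-orbit speed at r₁ (vis-viva): v_p = √[μ(2/r₁ − 1/a_t)] = 9.9765 km/s.
First burn Δv₁ = |v_p − v₁| = 2.527 km/s.
At r₂, v₂ = √(μ/r₂) = 2.527 km/s.
Transfer-orbit speed at r₂: v_a = √[μ(2/r₂ − 1/a_t)] = 1.148 km/s.
Second burn Δv₂ = |v₂ − v_a| = 1.379 km/s.
Total Δv = Δv₁ + Δv₂ = 3.906 km/s.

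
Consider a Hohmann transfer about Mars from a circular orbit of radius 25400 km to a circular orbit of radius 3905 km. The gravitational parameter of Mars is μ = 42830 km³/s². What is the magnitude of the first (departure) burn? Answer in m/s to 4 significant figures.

The Hohmann ellipse has a_t = (r₁ + r₂)/2 = 14652.5 km.
Circular speed at r = 25400 km: v_c = √(μ/r) = 1.29855 km/s.
Transfer-orbit speed at the same r (vis-viva, a = a_t): v_t = √[μ(2/r − 1/a_t)] = 0.670366 km/s.
Δv₁ = |v_t − v_c| = |0.670366 − 1.29855| = 0.6282 km/s.

Δv₁ = 628.2 m/s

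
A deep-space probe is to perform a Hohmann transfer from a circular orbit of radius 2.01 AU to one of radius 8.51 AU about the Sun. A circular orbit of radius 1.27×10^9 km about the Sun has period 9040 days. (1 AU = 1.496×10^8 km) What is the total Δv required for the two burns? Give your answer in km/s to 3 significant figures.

From Kepler's third law T² = 4π²r³/μ at r = 1.27×10^9 km, T = 9040 days = 9040 × 86400 s = 7.81056×10^8 s: μ = 4π²r³/T² = 1.32558×10^11 km³/s².
In km: r₁ = 2.01 × 1.496×10^8 = 3.00696×10^8 km; r₂ = 8.51 × 1.496×10^8 = 1.273096×10^9 km.
Semi-major axis of the transfer orbit: a_t = (3.00696×10^8 + 1.273096×10^9)/2 = 7.86896×10^8 km.
Circular speed at r₁: v₁ = √(μ/r₁) = √(1.32558×10^11/3.00696×10^8) = 21.00 km/s.
On the transfer ellipse at r₁, vis-viva equation gives v_p = √[μ(2/r₁ − 1/a_t)] = 26.71 km/s.
First burn Δv₁ = |v_p − v₁| = 5.710 km/s.
At r₂, v₂ = √(μ/r₂) = 10.204 km/s.
Transfer-orbit speed at r₂: v_a = √[μ(2/r₂ − 1/a_t)] = 6.3078 km/s.
Second burn Δv₂ = |v₂ − v_a| = 3.896 km/s.
Total Δv = Δv₁ + Δv₂ = 9.606 km/s.

Δv = 9.61 km/s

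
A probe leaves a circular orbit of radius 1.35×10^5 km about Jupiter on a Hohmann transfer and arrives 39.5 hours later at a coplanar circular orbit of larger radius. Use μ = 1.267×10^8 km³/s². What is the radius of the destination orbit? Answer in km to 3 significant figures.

Transfer time t = 39.5 hours = 1.422×10^5 s, and t = π√(a_t³/μ).
So a_t = (μ t²/π²)^(1/3) = (1.267×10^8 × (1.422×10^5)² / π²)^(1/3) = 6.3791×10^5 km.
Since a_t = (r₁ + r₂)/2, r₂ = 2a_t − r₁ = 2×6.3791×10^5 − 1.350×10^5 = 1.14082×10^6 km.

r₂ = 1.14×10^6 km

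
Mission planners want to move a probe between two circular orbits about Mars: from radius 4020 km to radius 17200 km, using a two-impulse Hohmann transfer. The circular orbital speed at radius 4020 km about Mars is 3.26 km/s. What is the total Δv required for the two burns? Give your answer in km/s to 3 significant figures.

From the circular-orbit relation v² = μ/r at r = 4020 km: μ = v²r = (3.26)² × 4020 = 42723.0 km³/s².
Transfer-ellipse semi-major axis a_t = (r₁ + r₂)/2 = (4020 + 17200)/2 = 10610 km.
At r₁ the circular-orbit speed is v₁ = √(μ/r₁) = 3.2600 km/s.
Transfer-orbit speed at r₁ (v² = μ(2/r − 1/a)): v_p = √[μ(2/r₁ − 1/a_t)] = 4.1507 km/s.
First burn Δv₁ = |v_p − v₁| = 0.8907 km/s.
Circular speed at r₂: v₂ = √(μ/r₂) = 1.576 km/s.
Transfer-orbit speed at r₂: v_a = √[μ(2/r₂ − 1/a_t)] = 0.9701 km/s.
Second burn Δv₂ = |v₂ − v_a| = 0.6059 km/s.
Δv = Δv₁ + Δv₂ = 0.8907 + 0.6059 = 1.497 km/s.

Δv = 1.50 km/s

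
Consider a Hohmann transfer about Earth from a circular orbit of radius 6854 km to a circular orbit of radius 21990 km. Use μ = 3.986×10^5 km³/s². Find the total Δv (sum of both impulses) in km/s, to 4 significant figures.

The Hohmann ellipse has a_t = (r₁ + r₂)/2 = 14422 km.
At r₁ the circular-orbit speed is v₁ = √(μ/r₁) = 7.626 km/s.
On the transfer ellipse at r₁, v² = μ(2/r − 1/a) gives v_p = √[μ(2/r₁ − 1/a_t)] = 9.417 km/s.
First burn Δv₁ = |v_p − v₁| = 1.791 km/s.
At r₂, v₂ = √(μ/r₂) = 4.25751 km/s.
Transfer-orbit speed at r₂: v_a = √[μ(2/r₂ − 1/a_t)] = 2.93505 km/s.
Second burn Δv₂ = |v₂ − v_a| = 1.322 km/s.
Δv = Δv₁ + Δv₂ = 1.791 + 1.322 = 3.113 km/s.

Δv = 3.113 km/s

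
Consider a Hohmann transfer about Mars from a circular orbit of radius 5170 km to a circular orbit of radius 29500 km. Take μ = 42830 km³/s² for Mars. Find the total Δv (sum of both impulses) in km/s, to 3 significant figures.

Δv = 1.42 km/s

The Hohmann ellipse has a_t = (r₁ + r₂)/2 = 17335 km.
At r₁ the circular-orbit speed is v₁ = √(μ/r₁) = 2.87825 km/s.
Transfer-orbit speed at r₁ (vis-viva): v_p = √[μ(2/r₁ − 1/a_t)] = 3.75472 km/s.
First burn Δv₁ = |v_p − v₁| = 0.8765 km/s.
Circular speed at r₂: v₂ = √(μ/r₂) = 1.2049 km/s.
Transfer-orbit speed at r₂: v_a = √[μ(2/r₂ − 1/a_t)] = 0.65803 km/s.
Second burn Δv₂ = |v₂ − v_a| = 0.5469 km/s.
Total Δv = Δv₁ + Δv₂ = 1.423 km/s.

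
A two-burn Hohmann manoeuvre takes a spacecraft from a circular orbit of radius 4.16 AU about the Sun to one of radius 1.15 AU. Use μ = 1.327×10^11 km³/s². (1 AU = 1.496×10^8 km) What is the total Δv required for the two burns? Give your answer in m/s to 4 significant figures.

Δv = 11980 m/s

In km: r₁ = 4.16 × 1.496×10^8 = 6.22336×10^8 km; r₂ = 1.15 × 1.496×10^8 = 1.7204×10^8 km.
Semi-major axis of the transfer orbit: a_t = (6.22336×10^8 + 1.7204×10^8)/2 = 3.97188×10^8 km.
At r₁ the circular-orbit speed is v₁ = √(μ/r₁) = 14.602 km/s.
Transfer-orbit speed at r₁ (vis-viva equation): v_a = √[μ(2/r₁ − 1/a_t)] = 9.6104 km/s.
First burn Δv₁ = |v_a − v₁| = 4.992 km/s.
At r₂, v₂ = √(μ/r₂) = 27.77287 km/s.
Transfer-orbit speed at r₂: v_p = √[μ(2/r₂ − 1/a_t)] = 34.76443 km/s.
Second burn Δv₂ = |v₂ − v_p| = 6.992 km/s.
Δv = Δv₁ + Δv₂ = 4.992 + 6.992 = 11.98 km/s.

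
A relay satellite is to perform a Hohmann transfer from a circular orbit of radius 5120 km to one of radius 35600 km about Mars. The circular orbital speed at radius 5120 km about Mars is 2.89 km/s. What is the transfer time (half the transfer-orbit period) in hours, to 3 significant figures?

t = 12.3 hours

From the circular-orbit relation v² = μ/r at r = 5120 km: μ = v²r = (2.89)² × 5120 = 42762.8 km³/s².
Transfer-ellipse semi-major axis a_t = (r₁ + r₂)/2 = (5120 + 35600)/2 = 20360 km.
By Kepler's third law the transfer-orbit period is T = 2π√(a_t³/μ), so t = T/2 = 44140 s.
Converting: 44140 s ÷ 3600 s/hour = 12.3 hours.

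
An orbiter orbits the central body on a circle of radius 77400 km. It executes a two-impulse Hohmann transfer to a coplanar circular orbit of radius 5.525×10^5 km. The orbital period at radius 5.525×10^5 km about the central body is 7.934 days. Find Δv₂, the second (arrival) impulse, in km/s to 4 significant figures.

From Kepler's third law T² = 4π²r³/μ at r = 5.525×10^5 km, T = 7.934 days = 7.934 × 86400 s = 6.854976×10^5 s: μ = 4π²r³/T² = 1.41692×10^7 km³/s².
Transfer-ellipse semi-major axis a_t = (r₁ + r₂)/2 = (77400 + 5.525×10^5)/2 = 3.1495×10^5 km.
Circular speed at r = 5.525×10^5 km: v_c = √(μ/r) = 5.064 km/s.
Vis-viva on the transfer ellipse at r = 5.525×10^5 km gives v_t = √[μ(2/r − 1/a_t)] = 2.510 km/s.
Δv₂ = |v_t − v_c| = |2.510 − 5.064| = 2.554 km/s.

Δv₂ = 2.554 km/s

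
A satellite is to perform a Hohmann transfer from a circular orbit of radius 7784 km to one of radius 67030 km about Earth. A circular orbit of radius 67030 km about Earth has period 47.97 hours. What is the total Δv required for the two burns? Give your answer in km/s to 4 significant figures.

From Kepler's third law T² = 4π²r³/μ at r = 67030 km, T = 47.97 hours = 47.97 × 3600 s = 1.72692×10^5 s: μ = 4π²r³/T² = 3.98679×10^5 km³/s².
Semi-major axis of the transfer orbit: a_t = (7784 + 67030)/2 = 37407 km.
Circular speed at r₁: v₁ = √(μ/r₁) = √(3.98679×10^5/7784) = 7.1567 km/s.
Transfer-orbit speed at r₁ (vis-viva equation): v_p = √[μ(2/r₁ − 1/a_t)] = 9.5801 km/s.
First burn Δv₁ = |v_p − v₁| = 2.4234 km/s.
At r₂, v₂ = √(μ/r₂) = 2.4388 km/s.
Transfer-orbit speed at r₂: v_a = √[μ(2/r₂ − 1/a_t)] = 1.1125 km/s.
Second burn Δv₂ = |v₂ − v_a| = 1.3263 km/s.
Δv = Δv₁ + Δv₂ = 2.4234 + 1.3263 = 3.750 km/s.

Δv = 3.750 km/s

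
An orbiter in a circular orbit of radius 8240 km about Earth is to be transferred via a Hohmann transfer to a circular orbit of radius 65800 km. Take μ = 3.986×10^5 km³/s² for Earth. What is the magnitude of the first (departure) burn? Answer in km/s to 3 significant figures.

Δv₁ = 2.32 km/s

Semi-major axis of the transfer orbit: a_t = (8240 + 65800)/2 = 37020 km.
On the circular orbit at r = 8240 km, v_c = √(μ/r) = 6.95513 km/s.
Transfer-orbit speed at the same r (vis-viva, a = a_t): v_t = √[μ(2/r − 1/a_t)] = 9.27256 km/s.
Δv₁ = |v_t − v_c| = |9.27256 − 6.95513| = 2.317 km/s.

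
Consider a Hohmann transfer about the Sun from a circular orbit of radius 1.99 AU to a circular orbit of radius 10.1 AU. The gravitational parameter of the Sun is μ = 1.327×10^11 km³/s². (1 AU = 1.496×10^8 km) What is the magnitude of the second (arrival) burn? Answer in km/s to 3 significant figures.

Δv₂ = 3.99 km/s

In km: r₁ = 1.99 × 1.496×10^8 = 2.97704×10^8 km; r₂ = 10.1 × 1.496×10^8 = 1.51096×10^9 km.
The Hohmann ellipse has a_t = (r₁ + r₂)/2 = 9.04332×10^8 km.
On the circular orbit at r = 1.51096×10^9 km, v_c = √(μ/r) = 9.37150 km/s.
Vis-viva on the transfer ellipse at r = 1.51096×10^9 km gives v_t = √[μ(2/r − 1/a_t)] = 5.37697 km/s.
Δv₂ = |v_t − v_c| = |5.37697 − 9.37150| = 3.995 km/s.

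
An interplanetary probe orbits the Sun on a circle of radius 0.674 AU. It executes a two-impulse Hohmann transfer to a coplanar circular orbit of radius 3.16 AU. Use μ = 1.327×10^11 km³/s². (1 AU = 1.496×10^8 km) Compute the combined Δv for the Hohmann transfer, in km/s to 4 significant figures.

In km: r₁ = 0.674 × 1.496×10^8 = 1.008304×10^8 km; r₂ = 3.16 × 1.496×10^8 = 4.72736×10^8 km.
The Hohmann ellipse has a_t = (r₁ + r₂)/2 = 2.867832×10^8 km.
Circular speed at r₁: v₁ = √(μ/r₁) = √(1.327×10^11/1.008304×10^8) = 36.28 km/s.
On the transfer ellipse at r₁, vis-viva gives v_p = √[μ(2/r₁ − 1/a_t)] = 46.58 km/s.
First burn Δv₁ = |v_p − v₁| = 10.30 km/s.
At r₂, v₂ = √(μ/r₂) = 16.7543 km/s.
Transfer-orbit speed at r₂: v_a = √[μ(2/r₂ − 1/a_t)] = 9.93448 km/s.
Second burn Δv₂ = |v₂ − v_a| = 6.820 km/s.
Δv = Δv₁ + Δv₂ = 10.30 + 6.820 = 17.12 km/s.

Δv = 17.12 km/s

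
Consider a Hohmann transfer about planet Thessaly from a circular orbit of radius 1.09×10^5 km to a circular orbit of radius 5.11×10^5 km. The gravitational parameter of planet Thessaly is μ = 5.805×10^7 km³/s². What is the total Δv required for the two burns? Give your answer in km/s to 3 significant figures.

Transfer-ellipse semi-major axis a_t = (r₁ + r₂)/2 = (1.090×10^5 + 5.110×10^5)/2 = 3.100×10^5 km.
At r₁ the circular-orbit speed is v₁ = √(μ/r₁) = 23.077 km/s.
On the transfer ellipse at r₁, v² = μ(2/r − 1/a) gives v_p = √[μ(2/r₁ − 1/a_t)] = 29.629 km/s.
First burn Δv₁ = |v_p − v₁| = 6.552 km/s.
At r₂, v₂ = √(μ/r₂) = 10.658 km/s.
Transfer-orbit speed at r₂: v_a = √[μ(2/r₂ − 1/a_t)] = 6.3201 km/s.
Second burn Δv₂ = |v₂ − v_a| = 4.338 km/s.
Total Δv = Δv₁ + Δv₂ = 10.89 km/s.

Δv = 10.9 km/s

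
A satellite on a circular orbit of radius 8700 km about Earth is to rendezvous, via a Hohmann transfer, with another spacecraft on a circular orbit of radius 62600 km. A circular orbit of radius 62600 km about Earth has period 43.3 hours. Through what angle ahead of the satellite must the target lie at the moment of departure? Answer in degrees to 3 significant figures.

From Kepler's third law T² = 4π²r³/μ at r = 62600 km, T = 43.3 hours = 43.3 × 3600 s = 1.5588×10^5 s: μ = 4π²r³/T² = 3.98568×10^5 km³/s².
Semi-major axis of the transfer orbit: a_t = (8700 + 62600)/2 = 35650 km.
Transfer time t = π√(a_t³/μ) = 33495.6 s.
Target angular speed ω₂ = √(μ/r₂³) = 4.03078×10^-5 rad/s.
Angle swept by the target during transfer: ω₂·t = 1.3501 rad = 77.36°.
The satellite traverses 180° on the transfer ellipse, so the target must lead by 180° − 77.36° = 103°.

φ = 103°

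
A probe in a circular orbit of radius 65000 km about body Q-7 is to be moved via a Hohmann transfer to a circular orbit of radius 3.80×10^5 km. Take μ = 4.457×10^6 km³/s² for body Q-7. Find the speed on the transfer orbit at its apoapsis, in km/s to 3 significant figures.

Semi-major axis of the transfer orbit: a_t = (65000 + 3.800×10^5)/2 = 2.225×10^5 km.
At apoapsis, r = 3.800×10^5 km.
From the vis-viva equation, v = √[μ(2/r − 1/a_t)] = 1.851 km/s.

v = 1.85 km/s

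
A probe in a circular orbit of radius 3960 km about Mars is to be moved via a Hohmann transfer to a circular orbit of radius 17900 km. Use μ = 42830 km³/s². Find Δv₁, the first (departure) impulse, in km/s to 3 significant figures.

Transfer-ellipse semi-major axis a_t = (r₁ + r₂)/2 = (3960 + 17900)/2 = 10930 km.
On the circular orbit at r = 3960 km, v_c = √(μ/r) = 3.28872 km/s.
Vis-viva on the transfer ellipse at r = 3960 km gives v_t = √[μ(2/r − 1/a_t)] = 4.20865 km/s.
Δv₁ = |v_t − v_c| = |4.20865 − 3.28872| = 0.9199 km/s.

Δv₁ = 0.920 km/s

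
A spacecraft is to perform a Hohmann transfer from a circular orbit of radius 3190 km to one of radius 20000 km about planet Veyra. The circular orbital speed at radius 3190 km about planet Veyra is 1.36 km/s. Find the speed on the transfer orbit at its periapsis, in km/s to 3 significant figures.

v = 1.79 km/s

From the circular-orbit relation v² = μ/r at r = 3190 km: μ = v²r = (1.36)² × 3190 = 5900.22 km³/s².
The Hohmann ellipse has a_t = (r₁ + r₂)/2 = 11595 km.
At periapsis, r = 3190 km.
Applying v² = μ(2/r − 1/a_t): v = 1.786 km/s.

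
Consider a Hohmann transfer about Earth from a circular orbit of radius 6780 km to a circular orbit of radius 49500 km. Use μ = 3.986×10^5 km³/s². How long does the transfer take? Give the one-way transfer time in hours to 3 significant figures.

Transfer-ellipse semi-major axis a_t = (r₁ + r₂)/2 = (6780 + 49500)/2 = 28140 km.
By Kepler's third law the transfer-orbit period is T = 2π√(a_t³/μ), so t = T/2 = 23489 s.
Converting: 23489 s ÷ 3600 s/hour = 6.52 hours.

t = 6.52 hours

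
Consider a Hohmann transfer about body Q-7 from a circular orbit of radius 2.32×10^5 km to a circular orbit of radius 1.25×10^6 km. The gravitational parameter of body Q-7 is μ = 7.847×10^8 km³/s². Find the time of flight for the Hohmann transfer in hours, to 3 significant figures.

Semi-major axis of the transfer orbit: a_t = (2.320×10^5 + 1.250×10^6)/2 = 7.410×10^5 km.
By Kepler's third law the transfer-orbit period is T = 2π√(a_t³/μ), so t = T/2 = 71540 s.
Converting: 71540 s ÷ 3600 s/hour = 19.9 hours.

t = 19.9 hours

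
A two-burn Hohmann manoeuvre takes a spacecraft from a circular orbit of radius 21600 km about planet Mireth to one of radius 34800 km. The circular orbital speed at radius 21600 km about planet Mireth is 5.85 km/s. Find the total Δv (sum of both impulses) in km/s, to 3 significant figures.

From the circular-orbit relation v² = μ/r at r = 21600 km: μ = v²r = (5.85)² × 21600 = 7.39206×10^5 km³/s².
Transfer-ellipse semi-major axis a_t = (r₁ + r₂)/2 = (21600 + 34800)/2 = 28200 km.
Circular speed at r₁: v₁ = √(μ/r₁) = √(7.39206×10^5/21600) = 5.8500 km/s.
Transfer-orbit speed at r₁ (v² = μ(2/r − 1/a)): v_p = √[μ(2/r₁ − 1/a_t)] = 6.4986 km/s.
First burn Δv₁ = |v_p − v₁| = 0.6486 km/s.
Circular speed at r₂: v₂ = √(μ/r₂) = 4.60886 km/s.
Transfer-orbit speed at r₂: v_a = √[μ(2/r₂ − 1/a_t)] = 4.03362 km/s.
Second burn Δv₂ = |v₂ − v_a| = 0.5752 km/s.
Total Δv = Δv₁ + Δv₂ = 1.224 km/s.

Δv = 1.22 km/s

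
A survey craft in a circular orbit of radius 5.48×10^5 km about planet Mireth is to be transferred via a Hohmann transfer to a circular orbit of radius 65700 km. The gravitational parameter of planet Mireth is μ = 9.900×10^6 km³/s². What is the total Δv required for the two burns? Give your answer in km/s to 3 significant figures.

The Hohmann ellipse has a_t = (r₁ + r₂)/2 = 3.0685×10^5 km.
Circular speed at r₁: v₁ = √(μ/r₁) = √(9.900×10^6/5.480×10^5) = 4.2504 km/s.
Transfer-orbit speed at r₁ (v² = μ(2/r − 1/a)): v_a = √[μ(2/r₁ − 1/a_t)] = 1.9667 km/s.
First burn Δv₁ = |v_a − v₁| = 2.284 km/s.
At r₂, v₂ = √(μ/r₂) = 12.275 km/s.
Transfer-orbit speed at r₂: v_p = √[μ(2/r₂ − 1/a_t)] = 16.404 km/s.
Second burn Δv₂ = |v₂ − v_p| = 4.129 km/s.
Δv = Δv₁ + Δv₂ = 2.284 + 4.129 = 6.413 km/s.

Δv = 6.41 km/s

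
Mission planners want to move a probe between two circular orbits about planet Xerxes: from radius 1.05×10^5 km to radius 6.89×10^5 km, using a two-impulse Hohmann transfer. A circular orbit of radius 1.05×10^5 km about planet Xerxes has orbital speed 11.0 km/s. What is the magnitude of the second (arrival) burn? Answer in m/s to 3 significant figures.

Δv₂ = 2090 m/s

From the circular-orbit relation v² = μ/r at r = 1.05×10^5 km: μ = v²r = (11.0)² × 1.05×10^5 = 1.27050×10^7 km³/s².
Transfer-ellipse semi-major axis a_t = (r₁ + r₂)/2 = (1.050×10^5 + 6.890×10^5)/2 = 3.970×10^5 km.
On the circular orbit at r = 6.890×10^5 km, v_c = √(μ/r) = 4.294 km/s.
Transfer-orbit speed at the same r (vis-viva, a = a_t): v_t = √[μ(2/r − 1/a_t)] = 2.208 km/s.
Δv₂ = |v_t − v_c| = |2.208 − 4.294| = 2.086 km/s.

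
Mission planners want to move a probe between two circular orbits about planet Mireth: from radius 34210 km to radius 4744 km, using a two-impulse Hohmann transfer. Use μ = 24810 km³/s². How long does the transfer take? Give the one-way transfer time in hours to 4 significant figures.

t = 15.06 hours

The Hohmann ellipse has a_t = (r₁ + r₂)/2 = 19477 km.
Half the transfer-orbit period gives t = π√(a_t³/μ) = 54220 s.
Converting: 54220 s ÷ 3600 s/hour = 15.06 hours.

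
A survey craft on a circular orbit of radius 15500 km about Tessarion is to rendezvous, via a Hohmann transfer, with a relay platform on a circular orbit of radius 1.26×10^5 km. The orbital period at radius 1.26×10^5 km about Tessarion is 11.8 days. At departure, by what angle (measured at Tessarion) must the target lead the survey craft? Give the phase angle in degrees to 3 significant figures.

φ = 104°

From Kepler's third law T² = 4π²r³/μ at r = 1.26×10^5 km, T = 11.8 days = 11.8 × 86400 s = 1.01952×10^6 s: μ = 4π²r³/T² = 75976.6 km³/s².
Semi-major axis of the transfer orbit: a_t = (15500 + 1.260×10^5)/2 = 70750 km.
Transfer time t = π√(a_t³/μ) = 2.1449×10^5 s.
The target's mean motion on its circular orbit is ω₂ = √(μ/r₂³) = 6.1629×10^-6 rad/s.
Angle swept by the target during transfer: ω₂·t = 1.3219 rad = 75.74°.
The survey craft traverses 180° on the transfer ellipse, so the target must lead by 180° − 75.74° = 104°.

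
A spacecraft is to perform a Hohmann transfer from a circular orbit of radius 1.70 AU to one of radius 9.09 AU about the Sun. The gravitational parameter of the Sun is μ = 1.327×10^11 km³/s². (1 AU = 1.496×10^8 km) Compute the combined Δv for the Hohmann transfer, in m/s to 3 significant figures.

In km: r₁ = 1.70 × 1.496×10^8 = 2.5432×10^8 km; r₂ = 9.09 × 1.496×10^8 = 1.359864×10^9 km.
Transfer-ellipse semi-major axis a_t = (r₁ + r₂)/2 = (2.5432×10^8 + 1.359864×10^9)/2 = 8.07092×10^8 km.
Circular speed at r₁: v₁ = √(μ/r₁) = √(1.327×10^11/2.5432×10^8) = 22.8426 km/s.
On the transfer ellipse at r₁, vis-viva gives v_p = √[μ(2/r₁ − 1/a_t)] = 29.6505 km/s.
First burn Δv₁ = |v_p − v₁| = 6.808 km/s.
Circular speed at r₂: v₂ = √(μ/r₂) = 9.878 km/s.
Transfer-orbit speed at r₂: v_a = √[μ(2/r₂ − 1/a_t)] = 5.545 km/s.
Second burn Δv₂ = |v₂ − v_a| = 4.333 km/s.
Δv = Δv₁ + Δv₂ = 6.808 + 4.333 = 11.14 km/s.

Δv = 11100 m/s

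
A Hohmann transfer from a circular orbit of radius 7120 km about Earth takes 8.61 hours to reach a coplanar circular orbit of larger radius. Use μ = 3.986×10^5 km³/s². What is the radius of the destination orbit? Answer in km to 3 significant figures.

Transfer time t = 8.61 hours = 30996 s, and t = π√(a_t³/μ).
So a_t = (μ t²/π²)^(1/3) = (3.986×10^5 × (30996)² / π²)^(1/3) = 33854 km.
Since a_t = (r₁ + r₂)/2, r₂ = 2a_t − r₁ = 2×33854 − 7120 = 60588 km.

r₂ = 60600 km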